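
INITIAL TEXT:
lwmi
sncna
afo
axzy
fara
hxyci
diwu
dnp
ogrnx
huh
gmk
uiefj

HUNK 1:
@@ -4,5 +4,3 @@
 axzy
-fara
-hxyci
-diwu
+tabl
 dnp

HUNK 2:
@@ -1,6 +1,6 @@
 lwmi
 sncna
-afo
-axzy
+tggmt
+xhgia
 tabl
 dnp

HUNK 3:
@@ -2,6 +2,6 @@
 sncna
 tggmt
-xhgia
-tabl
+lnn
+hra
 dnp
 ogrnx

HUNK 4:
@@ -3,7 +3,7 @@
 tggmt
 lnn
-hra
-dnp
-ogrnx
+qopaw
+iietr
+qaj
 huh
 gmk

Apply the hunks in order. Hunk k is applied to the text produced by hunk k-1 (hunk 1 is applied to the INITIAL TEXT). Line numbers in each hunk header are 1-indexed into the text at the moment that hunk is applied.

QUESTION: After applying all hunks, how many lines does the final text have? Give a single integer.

Hunk 1: at line 4 remove [fara,hxyci,diwu] add [tabl] -> 10 lines: lwmi sncna afo axzy tabl dnp ogrnx huh gmk uiefj
Hunk 2: at line 1 remove [afo,axzy] add [tggmt,xhgia] -> 10 lines: lwmi sncna tggmt xhgia tabl dnp ogrnx huh gmk uiefj
Hunk 3: at line 2 remove [xhgia,tabl] add [lnn,hra] -> 10 lines: lwmi sncna tggmt lnn hra dnp ogrnx huh gmk uiefj
Hunk 4: at line 3 remove [hra,dnp,ogrnx] add [qopaw,iietr,qaj] -> 10 lines: lwmi sncna tggmt lnn qopaw iietr qaj huh gmk uiefj
Final line count: 10

Answer: 10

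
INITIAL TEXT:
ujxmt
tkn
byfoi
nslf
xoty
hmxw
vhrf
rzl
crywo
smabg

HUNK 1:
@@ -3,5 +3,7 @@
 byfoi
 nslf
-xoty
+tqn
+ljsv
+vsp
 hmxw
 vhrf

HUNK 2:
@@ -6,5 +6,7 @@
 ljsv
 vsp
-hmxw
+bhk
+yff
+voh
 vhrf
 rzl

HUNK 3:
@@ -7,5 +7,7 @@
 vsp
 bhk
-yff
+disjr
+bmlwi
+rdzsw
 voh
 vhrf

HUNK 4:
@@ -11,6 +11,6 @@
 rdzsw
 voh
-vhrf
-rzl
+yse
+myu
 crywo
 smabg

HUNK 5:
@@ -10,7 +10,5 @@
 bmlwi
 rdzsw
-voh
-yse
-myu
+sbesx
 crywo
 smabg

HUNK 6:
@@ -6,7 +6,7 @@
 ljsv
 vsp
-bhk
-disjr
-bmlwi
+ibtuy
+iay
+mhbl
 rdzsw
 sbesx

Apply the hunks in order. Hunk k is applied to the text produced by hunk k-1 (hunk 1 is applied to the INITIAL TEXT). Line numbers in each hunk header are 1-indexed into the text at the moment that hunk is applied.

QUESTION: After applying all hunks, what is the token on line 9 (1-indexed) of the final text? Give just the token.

Answer: iay

Derivation:
Hunk 1: at line 3 remove [xoty] add [tqn,ljsv,vsp] -> 12 lines: ujxmt tkn byfoi nslf tqn ljsv vsp hmxw vhrf rzl crywo smabg
Hunk 2: at line 6 remove [hmxw] add [bhk,yff,voh] -> 14 lines: ujxmt tkn byfoi nslf tqn ljsv vsp bhk yff voh vhrf rzl crywo smabg
Hunk 3: at line 7 remove [yff] add [disjr,bmlwi,rdzsw] -> 16 lines: ujxmt tkn byfoi nslf tqn ljsv vsp bhk disjr bmlwi rdzsw voh vhrf rzl crywo smabg
Hunk 4: at line 11 remove [vhrf,rzl] add [yse,myu] -> 16 lines: ujxmt tkn byfoi nslf tqn ljsv vsp bhk disjr bmlwi rdzsw voh yse myu crywo smabg
Hunk 5: at line 10 remove [voh,yse,myu] add [sbesx] -> 14 lines: ujxmt tkn byfoi nslf tqn ljsv vsp bhk disjr bmlwi rdzsw sbesx crywo smabg
Hunk 6: at line 6 remove [bhk,disjr,bmlwi] add [ibtuy,iay,mhbl] -> 14 lines: ujxmt tkn byfoi nslf tqn ljsv vsp ibtuy iay mhbl rdzsw sbesx crywo smabg
Final line 9: iay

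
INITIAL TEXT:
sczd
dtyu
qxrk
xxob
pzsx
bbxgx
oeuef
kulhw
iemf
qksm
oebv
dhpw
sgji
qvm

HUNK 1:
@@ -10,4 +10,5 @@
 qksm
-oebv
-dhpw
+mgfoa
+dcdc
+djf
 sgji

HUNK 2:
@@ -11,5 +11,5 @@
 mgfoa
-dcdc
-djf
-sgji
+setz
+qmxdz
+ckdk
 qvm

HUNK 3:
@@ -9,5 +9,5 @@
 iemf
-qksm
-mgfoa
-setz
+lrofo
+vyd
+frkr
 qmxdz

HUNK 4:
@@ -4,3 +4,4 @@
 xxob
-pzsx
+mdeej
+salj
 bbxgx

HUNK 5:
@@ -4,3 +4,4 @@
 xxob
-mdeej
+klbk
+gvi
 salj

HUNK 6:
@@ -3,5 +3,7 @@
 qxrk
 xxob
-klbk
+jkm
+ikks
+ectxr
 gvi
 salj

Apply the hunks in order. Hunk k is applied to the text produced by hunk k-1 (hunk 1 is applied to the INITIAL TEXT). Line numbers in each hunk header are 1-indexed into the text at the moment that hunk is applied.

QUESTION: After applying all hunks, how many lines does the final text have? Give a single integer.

Answer: 19

Derivation:
Hunk 1: at line 10 remove [oebv,dhpw] add [mgfoa,dcdc,djf] -> 15 lines: sczd dtyu qxrk xxob pzsx bbxgx oeuef kulhw iemf qksm mgfoa dcdc djf sgji qvm
Hunk 2: at line 11 remove [dcdc,djf,sgji] add [setz,qmxdz,ckdk] -> 15 lines: sczd dtyu qxrk xxob pzsx bbxgx oeuef kulhw iemf qksm mgfoa setz qmxdz ckdk qvm
Hunk 3: at line 9 remove [qksm,mgfoa,setz] add [lrofo,vyd,frkr] -> 15 lines: sczd dtyu qxrk xxob pzsx bbxgx oeuef kulhw iemf lrofo vyd frkr qmxdz ckdk qvm
Hunk 4: at line 4 remove [pzsx] add [mdeej,salj] -> 16 lines: sczd dtyu qxrk xxob mdeej salj bbxgx oeuef kulhw iemf lrofo vyd frkr qmxdz ckdk qvm
Hunk 5: at line 4 remove [mdeej] add [klbk,gvi] -> 17 lines: sczd dtyu qxrk xxob klbk gvi salj bbxgx oeuef kulhw iemf lrofo vyd frkr qmxdz ckdk qvm
Hunk 6: at line 3 remove [klbk] add [jkm,ikks,ectxr] -> 19 lines: sczd dtyu qxrk xxob jkm ikks ectxr gvi salj bbxgx oeuef kulhw iemf lrofo vyd frkr qmxdz ckdk qvm
Final line count: 19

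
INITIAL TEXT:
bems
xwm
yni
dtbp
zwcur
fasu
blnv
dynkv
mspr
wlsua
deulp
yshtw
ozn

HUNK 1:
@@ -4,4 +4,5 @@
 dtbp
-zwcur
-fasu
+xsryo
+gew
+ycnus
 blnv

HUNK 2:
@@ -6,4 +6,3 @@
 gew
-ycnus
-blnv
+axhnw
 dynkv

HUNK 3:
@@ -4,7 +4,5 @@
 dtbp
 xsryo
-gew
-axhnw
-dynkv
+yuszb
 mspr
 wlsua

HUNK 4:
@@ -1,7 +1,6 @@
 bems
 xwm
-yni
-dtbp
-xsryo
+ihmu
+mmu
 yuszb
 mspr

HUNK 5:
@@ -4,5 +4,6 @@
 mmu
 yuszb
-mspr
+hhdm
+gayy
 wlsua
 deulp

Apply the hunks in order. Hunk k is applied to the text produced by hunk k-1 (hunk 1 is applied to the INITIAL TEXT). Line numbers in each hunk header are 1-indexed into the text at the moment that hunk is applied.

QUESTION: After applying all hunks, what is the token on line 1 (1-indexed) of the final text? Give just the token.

Hunk 1: at line 4 remove [zwcur,fasu] add [xsryo,gew,ycnus] -> 14 lines: bems xwm yni dtbp xsryo gew ycnus blnv dynkv mspr wlsua deulp yshtw ozn
Hunk 2: at line 6 remove [ycnus,blnv] add [axhnw] -> 13 lines: bems xwm yni dtbp xsryo gew axhnw dynkv mspr wlsua deulp yshtw ozn
Hunk 3: at line 4 remove [gew,axhnw,dynkv] add [yuszb] -> 11 lines: bems xwm yni dtbp xsryo yuszb mspr wlsua deulp yshtw ozn
Hunk 4: at line 1 remove [yni,dtbp,xsryo] add [ihmu,mmu] -> 10 lines: bems xwm ihmu mmu yuszb mspr wlsua deulp yshtw ozn
Hunk 5: at line 4 remove [mspr] add [hhdm,gayy] -> 11 lines: bems xwm ihmu mmu yuszb hhdm gayy wlsua deulp yshtw ozn
Final line 1: bems

Answer: bems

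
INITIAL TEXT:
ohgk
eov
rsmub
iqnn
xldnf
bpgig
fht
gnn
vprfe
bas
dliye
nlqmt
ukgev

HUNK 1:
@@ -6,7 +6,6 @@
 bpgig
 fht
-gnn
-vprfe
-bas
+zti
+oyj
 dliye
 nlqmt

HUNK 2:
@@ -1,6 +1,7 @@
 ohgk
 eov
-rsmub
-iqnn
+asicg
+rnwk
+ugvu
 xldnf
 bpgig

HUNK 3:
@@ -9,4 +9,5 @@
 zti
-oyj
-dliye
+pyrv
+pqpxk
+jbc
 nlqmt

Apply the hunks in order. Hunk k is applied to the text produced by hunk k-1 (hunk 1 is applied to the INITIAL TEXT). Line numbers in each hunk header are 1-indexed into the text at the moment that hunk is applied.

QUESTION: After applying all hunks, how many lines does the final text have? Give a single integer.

Answer: 14

Derivation:
Hunk 1: at line 6 remove [gnn,vprfe,bas] add [zti,oyj] -> 12 lines: ohgk eov rsmub iqnn xldnf bpgig fht zti oyj dliye nlqmt ukgev
Hunk 2: at line 1 remove [rsmub,iqnn] add [asicg,rnwk,ugvu] -> 13 lines: ohgk eov asicg rnwk ugvu xldnf bpgig fht zti oyj dliye nlqmt ukgev
Hunk 3: at line 9 remove [oyj,dliye] add [pyrv,pqpxk,jbc] -> 14 lines: ohgk eov asicg rnwk ugvu xldnf bpgig fht zti pyrv pqpxk jbc nlqmt ukgev
Final line count: 14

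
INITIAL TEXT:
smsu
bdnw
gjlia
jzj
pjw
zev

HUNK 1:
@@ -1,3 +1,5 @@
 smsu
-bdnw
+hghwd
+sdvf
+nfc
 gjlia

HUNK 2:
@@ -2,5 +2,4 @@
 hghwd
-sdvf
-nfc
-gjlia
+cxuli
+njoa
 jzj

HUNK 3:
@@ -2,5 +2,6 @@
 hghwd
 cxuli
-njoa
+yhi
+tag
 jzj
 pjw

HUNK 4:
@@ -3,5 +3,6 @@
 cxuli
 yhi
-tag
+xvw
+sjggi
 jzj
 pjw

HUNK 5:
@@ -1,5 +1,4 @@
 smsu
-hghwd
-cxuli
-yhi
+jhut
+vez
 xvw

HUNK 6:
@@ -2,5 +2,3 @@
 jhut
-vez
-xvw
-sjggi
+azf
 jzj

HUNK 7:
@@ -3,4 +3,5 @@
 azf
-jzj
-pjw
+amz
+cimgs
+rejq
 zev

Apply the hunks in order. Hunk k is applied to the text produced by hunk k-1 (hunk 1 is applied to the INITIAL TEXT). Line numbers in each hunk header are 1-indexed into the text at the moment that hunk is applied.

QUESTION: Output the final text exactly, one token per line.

Hunk 1: at line 1 remove [bdnw] add [hghwd,sdvf,nfc] -> 8 lines: smsu hghwd sdvf nfc gjlia jzj pjw zev
Hunk 2: at line 2 remove [sdvf,nfc,gjlia] add [cxuli,njoa] -> 7 lines: smsu hghwd cxuli njoa jzj pjw zev
Hunk 3: at line 2 remove [njoa] add [yhi,tag] -> 8 lines: smsu hghwd cxuli yhi tag jzj pjw zev
Hunk 4: at line 3 remove [tag] add [xvw,sjggi] -> 9 lines: smsu hghwd cxuli yhi xvw sjggi jzj pjw zev
Hunk 5: at line 1 remove [hghwd,cxuli,yhi] add [jhut,vez] -> 8 lines: smsu jhut vez xvw sjggi jzj pjw zev
Hunk 6: at line 2 remove [vez,xvw,sjggi] add [azf] -> 6 lines: smsu jhut azf jzj pjw zev
Hunk 7: at line 3 remove [jzj,pjw] add [amz,cimgs,rejq] -> 7 lines: smsu jhut azf amz cimgs rejq zev

Answer: smsu
jhut
azf
amz
cimgs
rejq
zev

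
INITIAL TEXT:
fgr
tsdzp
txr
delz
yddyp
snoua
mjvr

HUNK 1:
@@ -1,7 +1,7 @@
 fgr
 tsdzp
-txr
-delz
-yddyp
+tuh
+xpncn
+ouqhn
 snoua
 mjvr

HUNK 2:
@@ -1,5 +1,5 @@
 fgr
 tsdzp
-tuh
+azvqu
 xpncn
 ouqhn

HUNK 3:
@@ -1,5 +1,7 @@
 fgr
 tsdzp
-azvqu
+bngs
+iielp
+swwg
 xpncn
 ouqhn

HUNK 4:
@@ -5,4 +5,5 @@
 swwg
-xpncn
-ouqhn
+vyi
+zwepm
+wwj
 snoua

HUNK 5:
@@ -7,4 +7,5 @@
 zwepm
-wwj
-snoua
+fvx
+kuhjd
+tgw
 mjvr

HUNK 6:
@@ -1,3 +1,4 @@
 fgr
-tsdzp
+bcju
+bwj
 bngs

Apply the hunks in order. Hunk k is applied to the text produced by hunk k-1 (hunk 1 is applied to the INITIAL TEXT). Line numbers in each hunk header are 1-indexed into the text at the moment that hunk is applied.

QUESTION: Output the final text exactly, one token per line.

Answer: fgr
bcju
bwj
bngs
iielp
swwg
vyi
zwepm
fvx
kuhjd
tgw
mjvr

Derivation:
Hunk 1: at line 1 remove [txr,delz,yddyp] add [tuh,xpncn,ouqhn] -> 7 lines: fgr tsdzp tuh xpncn ouqhn snoua mjvr
Hunk 2: at line 1 remove [tuh] add [azvqu] -> 7 lines: fgr tsdzp azvqu xpncn ouqhn snoua mjvr
Hunk 3: at line 1 remove [azvqu] add [bngs,iielp,swwg] -> 9 lines: fgr tsdzp bngs iielp swwg xpncn ouqhn snoua mjvr
Hunk 4: at line 5 remove [xpncn,ouqhn] add [vyi,zwepm,wwj] -> 10 lines: fgr tsdzp bngs iielp swwg vyi zwepm wwj snoua mjvr
Hunk 5: at line 7 remove [wwj,snoua] add [fvx,kuhjd,tgw] -> 11 lines: fgr tsdzp bngs iielp swwg vyi zwepm fvx kuhjd tgw mjvr
Hunk 6: at line 1 remove [tsdzp] add [bcju,bwj] -> 12 lines: fgr bcju bwj bngs iielp swwg vyi zwepm fvx kuhjd tgw mjvr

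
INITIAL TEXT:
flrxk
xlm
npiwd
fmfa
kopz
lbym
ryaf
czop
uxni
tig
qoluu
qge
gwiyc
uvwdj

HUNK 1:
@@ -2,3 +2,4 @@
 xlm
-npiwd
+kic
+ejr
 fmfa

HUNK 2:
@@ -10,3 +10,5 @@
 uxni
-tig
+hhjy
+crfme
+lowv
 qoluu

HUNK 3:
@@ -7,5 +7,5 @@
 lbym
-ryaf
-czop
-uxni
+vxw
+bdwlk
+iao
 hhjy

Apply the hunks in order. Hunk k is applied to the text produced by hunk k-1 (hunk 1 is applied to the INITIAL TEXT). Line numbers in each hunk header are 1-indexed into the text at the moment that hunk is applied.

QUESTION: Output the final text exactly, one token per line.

Hunk 1: at line 2 remove [npiwd] add [kic,ejr] -> 15 lines: flrxk xlm kic ejr fmfa kopz lbym ryaf czop uxni tig qoluu qge gwiyc uvwdj
Hunk 2: at line 10 remove [tig] add [hhjy,crfme,lowv] -> 17 lines: flrxk xlm kic ejr fmfa kopz lbym ryaf czop uxni hhjy crfme lowv qoluu qge gwiyc uvwdj
Hunk 3: at line 7 remove [ryaf,czop,uxni] add [vxw,bdwlk,iao] -> 17 lines: flrxk xlm kic ejr fmfa kopz lbym vxw bdwlk iao hhjy crfme lowv qoluu qge gwiyc uvwdj

Answer: flrxk
xlm
kic
ejr
fmfa
kopz
lbym
vxw
bdwlk
iao
hhjy
crfme
lowv
qoluu
qge
gwiyc
uvwdj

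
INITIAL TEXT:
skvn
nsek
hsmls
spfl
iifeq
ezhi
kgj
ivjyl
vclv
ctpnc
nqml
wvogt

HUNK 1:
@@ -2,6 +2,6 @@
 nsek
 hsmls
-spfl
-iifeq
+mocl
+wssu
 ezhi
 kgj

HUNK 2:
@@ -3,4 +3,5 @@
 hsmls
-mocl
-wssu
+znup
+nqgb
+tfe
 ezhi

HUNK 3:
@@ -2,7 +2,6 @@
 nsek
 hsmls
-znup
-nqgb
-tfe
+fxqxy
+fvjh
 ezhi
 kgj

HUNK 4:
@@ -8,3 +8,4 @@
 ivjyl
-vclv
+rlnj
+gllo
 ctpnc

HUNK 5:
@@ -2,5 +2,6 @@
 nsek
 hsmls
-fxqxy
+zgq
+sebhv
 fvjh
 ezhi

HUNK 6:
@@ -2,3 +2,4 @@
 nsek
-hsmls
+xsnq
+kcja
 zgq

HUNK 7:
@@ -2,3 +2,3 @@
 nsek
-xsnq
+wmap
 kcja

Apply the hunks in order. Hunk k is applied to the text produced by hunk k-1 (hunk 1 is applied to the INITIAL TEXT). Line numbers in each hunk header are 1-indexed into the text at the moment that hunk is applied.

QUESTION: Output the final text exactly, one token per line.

Answer: skvn
nsek
wmap
kcja
zgq
sebhv
fvjh
ezhi
kgj
ivjyl
rlnj
gllo
ctpnc
nqml
wvogt

Derivation:
Hunk 1: at line 2 remove [spfl,iifeq] add [mocl,wssu] -> 12 lines: skvn nsek hsmls mocl wssu ezhi kgj ivjyl vclv ctpnc nqml wvogt
Hunk 2: at line 3 remove [mocl,wssu] add [znup,nqgb,tfe] -> 13 lines: skvn nsek hsmls znup nqgb tfe ezhi kgj ivjyl vclv ctpnc nqml wvogt
Hunk 3: at line 2 remove [znup,nqgb,tfe] add [fxqxy,fvjh] -> 12 lines: skvn nsek hsmls fxqxy fvjh ezhi kgj ivjyl vclv ctpnc nqml wvogt
Hunk 4: at line 8 remove [vclv] add [rlnj,gllo] -> 13 lines: skvn nsek hsmls fxqxy fvjh ezhi kgj ivjyl rlnj gllo ctpnc nqml wvogt
Hunk 5: at line 2 remove [fxqxy] add [zgq,sebhv] -> 14 lines: skvn nsek hsmls zgq sebhv fvjh ezhi kgj ivjyl rlnj gllo ctpnc nqml wvogt
Hunk 6: at line 2 remove [hsmls] add [xsnq,kcja] -> 15 lines: skvn nsek xsnq kcja zgq sebhv fvjh ezhi kgj ivjyl rlnj gllo ctpnc nqml wvogt
Hunk 7: at line 2 remove [xsnq] add [wmap] -> 15 lines: skvn nsek wmap kcja zgq sebhv fvjh ezhi kgj ivjyl rlnj gllo ctpnc nqml wvogt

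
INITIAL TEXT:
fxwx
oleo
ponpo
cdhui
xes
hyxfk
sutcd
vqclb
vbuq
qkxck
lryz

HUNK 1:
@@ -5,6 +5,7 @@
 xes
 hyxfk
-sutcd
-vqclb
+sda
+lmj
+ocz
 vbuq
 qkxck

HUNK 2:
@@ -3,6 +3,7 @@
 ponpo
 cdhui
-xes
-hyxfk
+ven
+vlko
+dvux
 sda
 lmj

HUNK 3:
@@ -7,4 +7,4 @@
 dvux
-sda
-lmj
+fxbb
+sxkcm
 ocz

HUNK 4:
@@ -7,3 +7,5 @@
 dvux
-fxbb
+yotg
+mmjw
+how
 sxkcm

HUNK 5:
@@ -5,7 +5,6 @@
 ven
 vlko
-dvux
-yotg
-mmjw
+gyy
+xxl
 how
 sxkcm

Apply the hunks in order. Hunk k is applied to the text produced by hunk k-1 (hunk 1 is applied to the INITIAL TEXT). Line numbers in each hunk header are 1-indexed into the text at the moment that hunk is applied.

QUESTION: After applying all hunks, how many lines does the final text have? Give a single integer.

Hunk 1: at line 5 remove [sutcd,vqclb] add [sda,lmj,ocz] -> 12 lines: fxwx oleo ponpo cdhui xes hyxfk sda lmj ocz vbuq qkxck lryz
Hunk 2: at line 3 remove [xes,hyxfk] add [ven,vlko,dvux] -> 13 lines: fxwx oleo ponpo cdhui ven vlko dvux sda lmj ocz vbuq qkxck lryz
Hunk 3: at line 7 remove [sda,lmj] add [fxbb,sxkcm] -> 13 lines: fxwx oleo ponpo cdhui ven vlko dvux fxbb sxkcm ocz vbuq qkxck lryz
Hunk 4: at line 7 remove [fxbb] add [yotg,mmjw,how] -> 15 lines: fxwx oleo ponpo cdhui ven vlko dvux yotg mmjw how sxkcm ocz vbuq qkxck lryz
Hunk 5: at line 5 remove [dvux,yotg,mmjw] add [gyy,xxl] -> 14 lines: fxwx oleo ponpo cdhui ven vlko gyy xxl how sxkcm ocz vbuq qkxck lryz
Final line count: 14

Answer: 14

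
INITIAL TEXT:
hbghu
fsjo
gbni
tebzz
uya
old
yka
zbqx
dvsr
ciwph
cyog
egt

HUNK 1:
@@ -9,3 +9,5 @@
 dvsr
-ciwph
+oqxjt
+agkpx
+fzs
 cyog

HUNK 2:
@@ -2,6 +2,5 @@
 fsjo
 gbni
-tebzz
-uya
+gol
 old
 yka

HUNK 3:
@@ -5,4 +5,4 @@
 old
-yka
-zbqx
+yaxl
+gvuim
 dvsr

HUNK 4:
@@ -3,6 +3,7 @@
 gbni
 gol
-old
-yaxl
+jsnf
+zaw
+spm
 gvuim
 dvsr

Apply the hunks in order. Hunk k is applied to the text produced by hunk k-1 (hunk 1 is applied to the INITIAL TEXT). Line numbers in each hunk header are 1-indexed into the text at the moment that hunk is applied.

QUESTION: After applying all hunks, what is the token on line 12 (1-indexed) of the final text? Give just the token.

Hunk 1: at line 9 remove [ciwph] add [oqxjt,agkpx,fzs] -> 14 lines: hbghu fsjo gbni tebzz uya old yka zbqx dvsr oqxjt agkpx fzs cyog egt
Hunk 2: at line 2 remove [tebzz,uya] add [gol] -> 13 lines: hbghu fsjo gbni gol old yka zbqx dvsr oqxjt agkpx fzs cyog egt
Hunk 3: at line 5 remove [yka,zbqx] add [yaxl,gvuim] -> 13 lines: hbghu fsjo gbni gol old yaxl gvuim dvsr oqxjt agkpx fzs cyog egt
Hunk 4: at line 3 remove [old,yaxl] add [jsnf,zaw,spm] -> 14 lines: hbghu fsjo gbni gol jsnf zaw spm gvuim dvsr oqxjt agkpx fzs cyog egt
Final line 12: fzs

Answer: fzs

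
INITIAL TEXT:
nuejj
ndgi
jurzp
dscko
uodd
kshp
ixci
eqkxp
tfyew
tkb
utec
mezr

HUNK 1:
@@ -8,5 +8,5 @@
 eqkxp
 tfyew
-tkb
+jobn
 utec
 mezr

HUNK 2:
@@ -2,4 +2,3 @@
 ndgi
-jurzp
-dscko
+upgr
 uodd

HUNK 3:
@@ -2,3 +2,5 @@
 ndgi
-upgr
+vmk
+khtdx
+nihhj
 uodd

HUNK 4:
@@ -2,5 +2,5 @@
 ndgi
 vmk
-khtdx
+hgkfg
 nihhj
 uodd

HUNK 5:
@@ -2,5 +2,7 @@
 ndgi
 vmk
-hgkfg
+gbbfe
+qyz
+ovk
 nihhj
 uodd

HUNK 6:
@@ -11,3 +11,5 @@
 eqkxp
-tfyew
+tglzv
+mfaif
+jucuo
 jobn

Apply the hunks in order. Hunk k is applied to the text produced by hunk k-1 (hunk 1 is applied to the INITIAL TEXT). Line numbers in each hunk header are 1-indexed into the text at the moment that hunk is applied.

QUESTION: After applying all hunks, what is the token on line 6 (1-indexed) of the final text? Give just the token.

Hunk 1: at line 8 remove [tkb] add [jobn] -> 12 lines: nuejj ndgi jurzp dscko uodd kshp ixci eqkxp tfyew jobn utec mezr
Hunk 2: at line 2 remove [jurzp,dscko] add [upgr] -> 11 lines: nuejj ndgi upgr uodd kshp ixci eqkxp tfyew jobn utec mezr
Hunk 3: at line 2 remove [upgr] add [vmk,khtdx,nihhj] -> 13 lines: nuejj ndgi vmk khtdx nihhj uodd kshp ixci eqkxp tfyew jobn utec mezr
Hunk 4: at line 2 remove [khtdx] add [hgkfg] -> 13 lines: nuejj ndgi vmk hgkfg nihhj uodd kshp ixci eqkxp tfyew jobn utec mezr
Hunk 5: at line 2 remove [hgkfg] add [gbbfe,qyz,ovk] -> 15 lines: nuejj ndgi vmk gbbfe qyz ovk nihhj uodd kshp ixci eqkxp tfyew jobn utec mezr
Hunk 6: at line 11 remove [tfyew] add [tglzv,mfaif,jucuo] -> 17 lines: nuejj ndgi vmk gbbfe qyz ovk nihhj uodd kshp ixci eqkxp tglzv mfaif jucuo jobn utec mezr
Final line 6: ovk

Answer: ovk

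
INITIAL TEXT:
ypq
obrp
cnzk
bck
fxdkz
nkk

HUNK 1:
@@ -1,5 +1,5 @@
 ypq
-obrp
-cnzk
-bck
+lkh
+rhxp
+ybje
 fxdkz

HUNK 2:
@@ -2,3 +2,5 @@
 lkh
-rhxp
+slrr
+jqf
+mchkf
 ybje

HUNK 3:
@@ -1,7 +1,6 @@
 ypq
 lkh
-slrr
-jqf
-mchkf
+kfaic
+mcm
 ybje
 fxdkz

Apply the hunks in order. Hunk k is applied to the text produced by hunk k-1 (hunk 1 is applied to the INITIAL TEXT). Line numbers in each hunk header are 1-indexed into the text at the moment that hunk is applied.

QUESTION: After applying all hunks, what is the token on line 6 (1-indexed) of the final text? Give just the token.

Answer: fxdkz

Derivation:
Hunk 1: at line 1 remove [obrp,cnzk,bck] add [lkh,rhxp,ybje] -> 6 lines: ypq lkh rhxp ybje fxdkz nkk
Hunk 2: at line 2 remove [rhxp] add [slrr,jqf,mchkf] -> 8 lines: ypq lkh slrr jqf mchkf ybje fxdkz nkk
Hunk 3: at line 1 remove [slrr,jqf,mchkf] add [kfaic,mcm] -> 7 lines: ypq lkh kfaic mcm ybje fxdkz nkk
Final line 6: fxdkz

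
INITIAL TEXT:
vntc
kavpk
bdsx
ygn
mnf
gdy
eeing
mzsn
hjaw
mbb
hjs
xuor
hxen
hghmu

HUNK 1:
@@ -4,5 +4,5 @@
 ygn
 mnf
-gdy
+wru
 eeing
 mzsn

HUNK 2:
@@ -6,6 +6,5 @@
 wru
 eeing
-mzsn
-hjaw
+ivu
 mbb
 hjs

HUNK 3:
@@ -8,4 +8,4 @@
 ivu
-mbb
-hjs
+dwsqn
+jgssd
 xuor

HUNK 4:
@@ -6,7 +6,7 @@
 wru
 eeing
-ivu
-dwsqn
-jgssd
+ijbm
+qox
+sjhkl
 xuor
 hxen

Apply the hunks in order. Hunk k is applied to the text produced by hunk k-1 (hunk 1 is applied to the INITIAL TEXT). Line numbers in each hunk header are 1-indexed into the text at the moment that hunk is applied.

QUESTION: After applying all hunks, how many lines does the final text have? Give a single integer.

Hunk 1: at line 4 remove [gdy] add [wru] -> 14 lines: vntc kavpk bdsx ygn mnf wru eeing mzsn hjaw mbb hjs xuor hxen hghmu
Hunk 2: at line 6 remove [mzsn,hjaw] add [ivu] -> 13 lines: vntc kavpk bdsx ygn mnf wru eeing ivu mbb hjs xuor hxen hghmu
Hunk 3: at line 8 remove [mbb,hjs] add [dwsqn,jgssd] -> 13 lines: vntc kavpk bdsx ygn mnf wru eeing ivu dwsqn jgssd xuor hxen hghmu
Hunk 4: at line 6 remove [ivu,dwsqn,jgssd] add [ijbm,qox,sjhkl] -> 13 lines: vntc kavpk bdsx ygn mnf wru eeing ijbm qox sjhkl xuor hxen hghmu
Final line count: 13

Answer: 13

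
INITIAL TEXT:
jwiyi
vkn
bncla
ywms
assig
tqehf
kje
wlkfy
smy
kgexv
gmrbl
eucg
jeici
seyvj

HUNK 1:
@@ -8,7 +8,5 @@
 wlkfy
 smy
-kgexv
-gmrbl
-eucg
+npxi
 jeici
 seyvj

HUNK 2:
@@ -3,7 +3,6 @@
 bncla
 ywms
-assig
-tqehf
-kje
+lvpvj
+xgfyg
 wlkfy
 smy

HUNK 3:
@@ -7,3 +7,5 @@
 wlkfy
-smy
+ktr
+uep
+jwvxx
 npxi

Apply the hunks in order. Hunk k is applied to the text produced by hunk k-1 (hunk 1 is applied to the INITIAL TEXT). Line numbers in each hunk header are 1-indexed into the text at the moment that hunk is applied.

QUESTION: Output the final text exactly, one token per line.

Hunk 1: at line 8 remove [kgexv,gmrbl,eucg] add [npxi] -> 12 lines: jwiyi vkn bncla ywms assig tqehf kje wlkfy smy npxi jeici seyvj
Hunk 2: at line 3 remove [assig,tqehf,kje] add [lvpvj,xgfyg] -> 11 lines: jwiyi vkn bncla ywms lvpvj xgfyg wlkfy smy npxi jeici seyvj
Hunk 3: at line 7 remove [smy] add [ktr,uep,jwvxx] -> 13 lines: jwiyi vkn bncla ywms lvpvj xgfyg wlkfy ktr uep jwvxx npxi jeici seyvj

Answer: jwiyi
vkn
bncla
ywms
lvpvj
xgfyg
wlkfy
ktr
uep
jwvxx
npxi
jeici
seyvj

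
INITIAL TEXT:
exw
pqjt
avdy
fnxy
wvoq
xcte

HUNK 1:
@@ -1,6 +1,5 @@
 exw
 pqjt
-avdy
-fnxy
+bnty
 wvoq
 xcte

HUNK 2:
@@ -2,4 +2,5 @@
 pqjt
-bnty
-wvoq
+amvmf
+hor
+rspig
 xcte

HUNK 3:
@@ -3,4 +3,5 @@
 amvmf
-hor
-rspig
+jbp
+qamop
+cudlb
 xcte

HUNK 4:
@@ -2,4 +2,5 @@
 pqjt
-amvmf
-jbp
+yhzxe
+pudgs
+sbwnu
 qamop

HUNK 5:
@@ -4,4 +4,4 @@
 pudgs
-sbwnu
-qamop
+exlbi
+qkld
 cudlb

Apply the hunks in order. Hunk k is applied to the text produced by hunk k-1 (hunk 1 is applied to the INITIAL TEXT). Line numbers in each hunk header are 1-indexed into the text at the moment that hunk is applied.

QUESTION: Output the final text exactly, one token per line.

Hunk 1: at line 1 remove [avdy,fnxy] add [bnty] -> 5 lines: exw pqjt bnty wvoq xcte
Hunk 2: at line 2 remove [bnty,wvoq] add [amvmf,hor,rspig] -> 6 lines: exw pqjt amvmf hor rspig xcte
Hunk 3: at line 3 remove [hor,rspig] add [jbp,qamop,cudlb] -> 7 lines: exw pqjt amvmf jbp qamop cudlb xcte
Hunk 4: at line 2 remove [amvmf,jbp] add [yhzxe,pudgs,sbwnu] -> 8 lines: exw pqjt yhzxe pudgs sbwnu qamop cudlb xcte
Hunk 5: at line 4 remove [sbwnu,qamop] add [exlbi,qkld] -> 8 lines: exw pqjt yhzxe pudgs exlbi qkld cudlb xcte

Answer: exw
pqjt
yhzxe
pudgs
exlbi
qkld
cudlb
xcte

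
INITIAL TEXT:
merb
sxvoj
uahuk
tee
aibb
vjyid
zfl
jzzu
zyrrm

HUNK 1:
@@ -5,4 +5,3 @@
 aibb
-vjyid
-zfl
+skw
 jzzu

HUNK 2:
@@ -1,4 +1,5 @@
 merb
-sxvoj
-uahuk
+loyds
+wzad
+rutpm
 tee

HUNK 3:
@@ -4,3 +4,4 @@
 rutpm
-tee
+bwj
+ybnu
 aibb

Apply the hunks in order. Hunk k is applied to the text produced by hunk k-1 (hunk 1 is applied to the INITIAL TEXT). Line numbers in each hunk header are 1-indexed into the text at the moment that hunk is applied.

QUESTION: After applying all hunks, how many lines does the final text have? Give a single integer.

Answer: 10

Derivation:
Hunk 1: at line 5 remove [vjyid,zfl] add [skw] -> 8 lines: merb sxvoj uahuk tee aibb skw jzzu zyrrm
Hunk 2: at line 1 remove [sxvoj,uahuk] add [loyds,wzad,rutpm] -> 9 lines: merb loyds wzad rutpm tee aibb skw jzzu zyrrm
Hunk 3: at line 4 remove [tee] add [bwj,ybnu] -> 10 lines: merb loyds wzad rutpm bwj ybnu aibb skw jzzu zyrrm
Final line count: 10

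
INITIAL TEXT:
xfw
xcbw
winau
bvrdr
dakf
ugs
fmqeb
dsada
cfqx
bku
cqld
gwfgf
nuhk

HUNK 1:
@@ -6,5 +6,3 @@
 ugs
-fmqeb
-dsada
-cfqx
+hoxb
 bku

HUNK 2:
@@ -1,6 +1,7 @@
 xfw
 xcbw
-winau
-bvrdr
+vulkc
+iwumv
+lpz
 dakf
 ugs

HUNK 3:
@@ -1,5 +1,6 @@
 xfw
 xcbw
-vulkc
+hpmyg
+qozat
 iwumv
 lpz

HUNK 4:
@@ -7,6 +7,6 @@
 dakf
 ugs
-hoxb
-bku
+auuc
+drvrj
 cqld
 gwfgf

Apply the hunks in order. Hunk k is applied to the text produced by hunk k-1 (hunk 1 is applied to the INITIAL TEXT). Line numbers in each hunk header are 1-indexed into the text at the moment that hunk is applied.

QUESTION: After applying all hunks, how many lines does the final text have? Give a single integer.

Answer: 13

Derivation:
Hunk 1: at line 6 remove [fmqeb,dsada,cfqx] add [hoxb] -> 11 lines: xfw xcbw winau bvrdr dakf ugs hoxb bku cqld gwfgf nuhk
Hunk 2: at line 1 remove [winau,bvrdr] add [vulkc,iwumv,lpz] -> 12 lines: xfw xcbw vulkc iwumv lpz dakf ugs hoxb bku cqld gwfgf nuhk
Hunk 3: at line 1 remove [vulkc] add [hpmyg,qozat] -> 13 lines: xfw xcbw hpmyg qozat iwumv lpz dakf ugs hoxb bku cqld gwfgf nuhk
Hunk 4: at line 7 remove [hoxb,bku] add [auuc,drvrj] -> 13 lines: xfw xcbw hpmyg qozat iwumv lpz dakf ugs auuc drvrj cqld gwfgf nuhk
Final line count: 13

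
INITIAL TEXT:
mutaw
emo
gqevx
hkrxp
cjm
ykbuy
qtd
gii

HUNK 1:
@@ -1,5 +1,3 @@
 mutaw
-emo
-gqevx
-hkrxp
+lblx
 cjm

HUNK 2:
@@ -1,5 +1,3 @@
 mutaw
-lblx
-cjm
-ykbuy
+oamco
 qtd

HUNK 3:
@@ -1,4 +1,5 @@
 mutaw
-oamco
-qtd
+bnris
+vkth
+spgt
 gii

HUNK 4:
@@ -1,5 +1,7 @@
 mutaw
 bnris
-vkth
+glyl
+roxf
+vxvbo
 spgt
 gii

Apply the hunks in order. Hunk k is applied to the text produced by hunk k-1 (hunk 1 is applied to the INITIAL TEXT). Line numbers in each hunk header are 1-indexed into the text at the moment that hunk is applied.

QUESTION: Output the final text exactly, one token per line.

Hunk 1: at line 1 remove [emo,gqevx,hkrxp] add [lblx] -> 6 lines: mutaw lblx cjm ykbuy qtd gii
Hunk 2: at line 1 remove [lblx,cjm,ykbuy] add [oamco] -> 4 lines: mutaw oamco qtd gii
Hunk 3: at line 1 remove [oamco,qtd] add [bnris,vkth,spgt] -> 5 lines: mutaw bnris vkth spgt gii
Hunk 4: at line 1 remove [vkth] add [glyl,roxf,vxvbo] -> 7 lines: mutaw bnris glyl roxf vxvbo spgt gii

Answer: mutaw
bnris
glyl
roxf
vxvbo
spgt
gii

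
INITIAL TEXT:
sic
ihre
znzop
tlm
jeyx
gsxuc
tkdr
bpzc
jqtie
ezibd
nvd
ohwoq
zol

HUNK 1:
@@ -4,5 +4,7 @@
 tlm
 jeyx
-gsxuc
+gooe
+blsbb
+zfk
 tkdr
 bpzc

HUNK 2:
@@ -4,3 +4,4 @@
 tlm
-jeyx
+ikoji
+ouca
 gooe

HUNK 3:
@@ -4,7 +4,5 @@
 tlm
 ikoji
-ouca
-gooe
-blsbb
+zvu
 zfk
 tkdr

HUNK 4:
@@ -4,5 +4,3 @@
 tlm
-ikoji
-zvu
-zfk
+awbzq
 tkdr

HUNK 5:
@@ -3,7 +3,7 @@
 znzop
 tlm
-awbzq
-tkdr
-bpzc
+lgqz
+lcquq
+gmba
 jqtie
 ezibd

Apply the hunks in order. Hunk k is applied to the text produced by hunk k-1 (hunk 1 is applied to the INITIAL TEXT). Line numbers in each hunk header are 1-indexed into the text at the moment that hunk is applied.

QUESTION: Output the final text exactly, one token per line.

Answer: sic
ihre
znzop
tlm
lgqz
lcquq
gmba
jqtie
ezibd
nvd
ohwoq
zol

Derivation:
Hunk 1: at line 4 remove [gsxuc] add [gooe,blsbb,zfk] -> 15 lines: sic ihre znzop tlm jeyx gooe blsbb zfk tkdr bpzc jqtie ezibd nvd ohwoq zol
Hunk 2: at line 4 remove [jeyx] add [ikoji,ouca] -> 16 lines: sic ihre znzop tlm ikoji ouca gooe blsbb zfk tkdr bpzc jqtie ezibd nvd ohwoq zol
Hunk 3: at line 4 remove [ouca,gooe,blsbb] add [zvu] -> 14 lines: sic ihre znzop tlm ikoji zvu zfk tkdr bpzc jqtie ezibd nvd ohwoq zol
Hunk 4: at line 4 remove [ikoji,zvu,zfk] add [awbzq] -> 12 lines: sic ihre znzop tlm awbzq tkdr bpzc jqtie ezibd nvd ohwoq zol
Hunk 5: at line 3 remove [awbzq,tkdr,bpzc] add [lgqz,lcquq,gmba] -> 12 lines: sic ihre znzop tlm lgqz lcquq gmba jqtie ezibd nvd ohwoq zol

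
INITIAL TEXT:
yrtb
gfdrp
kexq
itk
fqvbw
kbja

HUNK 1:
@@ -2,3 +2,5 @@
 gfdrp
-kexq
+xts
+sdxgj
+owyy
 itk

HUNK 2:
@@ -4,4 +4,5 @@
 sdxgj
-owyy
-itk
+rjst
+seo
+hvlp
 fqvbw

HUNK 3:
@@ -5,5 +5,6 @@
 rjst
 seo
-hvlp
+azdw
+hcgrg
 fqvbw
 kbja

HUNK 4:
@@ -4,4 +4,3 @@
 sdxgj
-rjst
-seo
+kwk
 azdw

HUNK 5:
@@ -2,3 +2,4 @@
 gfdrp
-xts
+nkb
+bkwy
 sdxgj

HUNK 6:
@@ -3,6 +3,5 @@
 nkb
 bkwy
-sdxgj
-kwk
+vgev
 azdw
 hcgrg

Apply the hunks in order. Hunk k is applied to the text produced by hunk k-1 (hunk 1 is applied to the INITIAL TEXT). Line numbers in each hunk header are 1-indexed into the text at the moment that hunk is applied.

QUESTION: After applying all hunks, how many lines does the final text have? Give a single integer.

Answer: 9

Derivation:
Hunk 1: at line 2 remove [kexq] add [xts,sdxgj,owyy] -> 8 lines: yrtb gfdrp xts sdxgj owyy itk fqvbw kbja
Hunk 2: at line 4 remove [owyy,itk] add [rjst,seo,hvlp] -> 9 lines: yrtb gfdrp xts sdxgj rjst seo hvlp fqvbw kbja
Hunk 3: at line 5 remove [hvlp] add [azdw,hcgrg] -> 10 lines: yrtb gfdrp xts sdxgj rjst seo azdw hcgrg fqvbw kbja
Hunk 4: at line 4 remove [rjst,seo] add [kwk] -> 9 lines: yrtb gfdrp xts sdxgj kwk azdw hcgrg fqvbw kbja
Hunk 5: at line 2 remove [xts] add [nkb,bkwy] -> 10 lines: yrtb gfdrp nkb bkwy sdxgj kwk azdw hcgrg fqvbw kbja
Hunk 6: at line 3 remove [sdxgj,kwk] add [vgev] -> 9 lines: yrtb gfdrp nkb bkwy vgev azdw hcgrg fqvbw kbja
Final line count: 9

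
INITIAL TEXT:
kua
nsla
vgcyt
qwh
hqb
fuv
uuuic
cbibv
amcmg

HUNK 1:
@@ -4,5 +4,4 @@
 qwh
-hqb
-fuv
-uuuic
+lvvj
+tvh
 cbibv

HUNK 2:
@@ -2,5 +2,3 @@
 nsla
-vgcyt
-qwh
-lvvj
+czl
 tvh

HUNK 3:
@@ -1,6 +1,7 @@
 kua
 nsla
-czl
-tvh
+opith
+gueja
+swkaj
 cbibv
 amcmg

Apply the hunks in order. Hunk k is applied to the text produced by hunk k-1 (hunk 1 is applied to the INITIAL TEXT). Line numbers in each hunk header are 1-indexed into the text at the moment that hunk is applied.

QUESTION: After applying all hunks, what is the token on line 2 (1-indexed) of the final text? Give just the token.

Answer: nsla

Derivation:
Hunk 1: at line 4 remove [hqb,fuv,uuuic] add [lvvj,tvh] -> 8 lines: kua nsla vgcyt qwh lvvj tvh cbibv amcmg
Hunk 2: at line 2 remove [vgcyt,qwh,lvvj] add [czl] -> 6 lines: kua nsla czl tvh cbibv amcmg
Hunk 3: at line 1 remove [czl,tvh] add [opith,gueja,swkaj] -> 7 lines: kua nsla opith gueja swkaj cbibv amcmg
Final line 2: nsla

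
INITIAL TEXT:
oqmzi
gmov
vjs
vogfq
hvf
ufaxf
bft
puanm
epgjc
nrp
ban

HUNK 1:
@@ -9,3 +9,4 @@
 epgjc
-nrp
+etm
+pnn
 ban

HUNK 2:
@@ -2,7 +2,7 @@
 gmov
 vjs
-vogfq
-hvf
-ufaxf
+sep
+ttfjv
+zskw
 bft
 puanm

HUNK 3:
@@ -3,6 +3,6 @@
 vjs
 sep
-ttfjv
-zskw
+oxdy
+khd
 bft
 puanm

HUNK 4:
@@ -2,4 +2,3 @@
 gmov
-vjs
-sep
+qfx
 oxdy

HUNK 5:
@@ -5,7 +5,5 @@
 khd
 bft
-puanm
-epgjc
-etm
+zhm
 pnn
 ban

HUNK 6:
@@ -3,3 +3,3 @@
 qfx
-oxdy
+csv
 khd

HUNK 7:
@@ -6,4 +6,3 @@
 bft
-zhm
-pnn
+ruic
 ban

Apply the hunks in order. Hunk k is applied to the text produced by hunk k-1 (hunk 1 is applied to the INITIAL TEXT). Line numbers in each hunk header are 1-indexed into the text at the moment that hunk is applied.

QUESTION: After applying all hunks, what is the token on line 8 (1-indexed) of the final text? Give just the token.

Answer: ban

Derivation:
Hunk 1: at line 9 remove [nrp] add [etm,pnn] -> 12 lines: oqmzi gmov vjs vogfq hvf ufaxf bft puanm epgjc etm pnn ban
Hunk 2: at line 2 remove [vogfq,hvf,ufaxf] add [sep,ttfjv,zskw] -> 12 lines: oqmzi gmov vjs sep ttfjv zskw bft puanm epgjc etm pnn ban
Hunk 3: at line 3 remove [ttfjv,zskw] add [oxdy,khd] -> 12 lines: oqmzi gmov vjs sep oxdy khd bft puanm epgjc etm pnn ban
Hunk 4: at line 2 remove [vjs,sep] add [qfx] -> 11 lines: oqmzi gmov qfx oxdy khd bft puanm epgjc etm pnn ban
Hunk 5: at line 5 remove [puanm,epgjc,etm] add [zhm] -> 9 lines: oqmzi gmov qfx oxdy khd bft zhm pnn ban
Hunk 6: at line 3 remove [oxdy] add [csv] -> 9 lines: oqmzi gmov qfx csv khd bft zhm pnn ban
Hunk 7: at line 6 remove [zhm,pnn] add [ruic] -> 8 lines: oqmzi gmov qfx csv khd bft ruic ban
Final line 8: ban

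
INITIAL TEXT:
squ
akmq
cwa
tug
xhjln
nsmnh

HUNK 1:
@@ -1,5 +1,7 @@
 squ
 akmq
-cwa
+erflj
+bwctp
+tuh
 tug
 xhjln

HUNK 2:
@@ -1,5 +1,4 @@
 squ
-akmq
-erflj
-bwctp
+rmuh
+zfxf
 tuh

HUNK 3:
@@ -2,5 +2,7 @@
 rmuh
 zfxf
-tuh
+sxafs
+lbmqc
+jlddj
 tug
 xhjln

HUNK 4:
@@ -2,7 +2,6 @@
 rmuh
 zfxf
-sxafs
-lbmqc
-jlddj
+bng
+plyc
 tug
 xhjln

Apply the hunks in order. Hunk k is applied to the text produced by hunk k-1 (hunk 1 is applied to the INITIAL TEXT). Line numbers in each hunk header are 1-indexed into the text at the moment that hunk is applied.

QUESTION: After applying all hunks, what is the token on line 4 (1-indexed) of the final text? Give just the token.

Answer: bng

Derivation:
Hunk 1: at line 1 remove [cwa] add [erflj,bwctp,tuh] -> 8 lines: squ akmq erflj bwctp tuh tug xhjln nsmnh
Hunk 2: at line 1 remove [akmq,erflj,bwctp] add [rmuh,zfxf] -> 7 lines: squ rmuh zfxf tuh tug xhjln nsmnh
Hunk 3: at line 2 remove [tuh] add [sxafs,lbmqc,jlddj] -> 9 lines: squ rmuh zfxf sxafs lbmqc jlddj tug xhjln nsmnh
Hunk 4: at line 2 remove [sxafs,lbmqc,jlddj] add [bng,plyc] -> 8 lines: squ rmuh zfxf bng plyc tug xhjln nsmnh
Final line 4: bng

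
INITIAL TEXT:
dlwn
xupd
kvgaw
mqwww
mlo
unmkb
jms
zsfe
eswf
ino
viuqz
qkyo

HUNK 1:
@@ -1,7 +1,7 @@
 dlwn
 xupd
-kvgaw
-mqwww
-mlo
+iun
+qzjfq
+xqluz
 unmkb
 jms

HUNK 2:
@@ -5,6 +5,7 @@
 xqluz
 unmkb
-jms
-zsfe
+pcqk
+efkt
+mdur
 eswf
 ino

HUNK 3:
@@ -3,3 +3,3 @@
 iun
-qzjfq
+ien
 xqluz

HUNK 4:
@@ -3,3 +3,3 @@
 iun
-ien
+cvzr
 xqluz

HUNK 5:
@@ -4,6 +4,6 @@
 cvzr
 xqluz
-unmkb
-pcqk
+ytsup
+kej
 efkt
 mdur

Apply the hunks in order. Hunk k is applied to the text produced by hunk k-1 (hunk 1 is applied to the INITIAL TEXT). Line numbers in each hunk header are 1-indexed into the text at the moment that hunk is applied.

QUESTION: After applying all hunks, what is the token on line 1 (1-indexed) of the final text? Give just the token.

Answer: dlwn

Derivation:
Hunk 1: at line 1 remove [kvgaw,mqwww,mlo] add [iun,qzjfq,xqluz] -> 12 lines: dlwn xupd iun qzjfq xqluz unmkb jms zsfe eswf ino viuqz qkyo
Hunk 2: at line 5 remove [jms,zsfe] add [pcqk,efkt,mdur] -> 13 lines: dlwn xupd iun qzjfq xqluz unmkb pcqk efkt mdur eswf ino viuqz qkyo
Hunk 3: at line 3 remove [qzjfq] add [ien] -> 13 lines: dlwn xupd iun ien xqluz unmkb pcqk efkt mdur eswf ino viuqz qkyo
Hunk 4: at line 3 remove [ien] add [cvzr] -> 13 lines: dlwn xupd iun cvzr xqluz unmkb pcqk efkt mdur eswf ino viuqz qkyo
Hunk 5: at line 4 remove [unmkb,pcqk] add [ytsup,kej] -> 13 lines: dlwn xupd iun cvzr xqluz ytsup kej efkt mdur eswf ino viuqz qkyo
Final line 1: dlwn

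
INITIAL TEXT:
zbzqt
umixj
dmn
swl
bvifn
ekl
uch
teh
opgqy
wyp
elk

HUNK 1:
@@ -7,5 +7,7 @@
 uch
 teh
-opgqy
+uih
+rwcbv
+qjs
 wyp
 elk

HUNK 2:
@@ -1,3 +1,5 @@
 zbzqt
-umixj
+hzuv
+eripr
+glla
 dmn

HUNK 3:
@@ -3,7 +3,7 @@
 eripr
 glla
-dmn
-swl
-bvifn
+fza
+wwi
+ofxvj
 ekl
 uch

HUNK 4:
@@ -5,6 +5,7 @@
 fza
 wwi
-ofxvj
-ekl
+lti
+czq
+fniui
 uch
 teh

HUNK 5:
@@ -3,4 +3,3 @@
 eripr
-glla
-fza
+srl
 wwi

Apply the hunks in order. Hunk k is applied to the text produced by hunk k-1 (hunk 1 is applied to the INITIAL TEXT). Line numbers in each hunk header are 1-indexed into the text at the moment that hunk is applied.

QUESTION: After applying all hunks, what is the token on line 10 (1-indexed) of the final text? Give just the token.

Answer: teh

Derivation:
Hunk 1: at line 7 remove [opgqy] add [uih,rwcbv,qjs] -> 13 lines: zbzqt umixj dmn swl bvifn ekl uch teh uih rwcbv qjs wyp elk
Hunk 2: at line 1 remove [umixj] add [hzuv,eripr,glla] -> 15 lines: zbzqt hzuv eripr glla dmn swl bvifn ekl uch teh uih rwcbv qjs wyp elk
Hunk 3: at line 3 remove [dmn,swl,bvifn] add [fza,wwi,ofxvj] -> 15 lines: zbzqt hzuv eripr glla fza wwi ofxvj ekl uch teh uih rwcbv qjs wyp elk
Hunk 4: at line 5 remove [ofxvj,ekl] add [lti,czq,fniui] -> 16 lines: zbzqt hzuv eripr glla fza wwi lti czq fniui uch teh uih rwcbv qjs wyp elk
Hunk 5: at line 3 remove [glla,fza] add [srl] -> 15 lines: zbzqt hzuv eripr srl wwi lti czq fniui uch teh uih rwcbv qjs wyp elk
Final line 10: teh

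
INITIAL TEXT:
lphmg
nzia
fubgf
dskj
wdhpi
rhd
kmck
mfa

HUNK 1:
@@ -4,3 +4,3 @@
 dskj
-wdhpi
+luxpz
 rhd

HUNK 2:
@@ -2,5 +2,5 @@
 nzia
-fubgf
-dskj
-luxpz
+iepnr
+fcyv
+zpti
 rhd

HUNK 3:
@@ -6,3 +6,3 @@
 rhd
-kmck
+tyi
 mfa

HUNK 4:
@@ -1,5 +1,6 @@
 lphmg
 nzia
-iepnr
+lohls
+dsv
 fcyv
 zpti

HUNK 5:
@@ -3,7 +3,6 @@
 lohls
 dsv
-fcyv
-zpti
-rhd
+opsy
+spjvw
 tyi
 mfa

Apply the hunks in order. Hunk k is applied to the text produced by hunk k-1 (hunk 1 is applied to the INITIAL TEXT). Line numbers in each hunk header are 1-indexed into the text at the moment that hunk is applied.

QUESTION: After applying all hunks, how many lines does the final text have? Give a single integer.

Hunk 1: at line 4 remove [wdhpi] add [luxpz] -> 8 lines: lphmg nzia fubgf dskj luxpz rhd kmck mfa
Hunk 2: at line 2 remove [fubgf,dskj,luxpz] add [iepnr,fcyv,zpti] -> 8 lines: lphmg nzia iepnr fcyv zpti rhd kmck mfa
Hunk 3: at line 6 remove [kmck] add [tyi] -> 8 lines: lphmg nzia iepnr fcyv zpti rhd tyi mfa
Hunk 4: at line 1 remove [iepnr] add [lohls,dsv] -> 9 lines: lphmg nzia lohls dsv fcyv zpti rhd tyi mfa
Hunk 5: at line 3 remove [fcyv,zpti,rhd] add [opsy,spjvw] -> 8 lines: lphmg nzia lohls dsv opsy spjvw tyi mfa
Final line count: 8

Answer: 8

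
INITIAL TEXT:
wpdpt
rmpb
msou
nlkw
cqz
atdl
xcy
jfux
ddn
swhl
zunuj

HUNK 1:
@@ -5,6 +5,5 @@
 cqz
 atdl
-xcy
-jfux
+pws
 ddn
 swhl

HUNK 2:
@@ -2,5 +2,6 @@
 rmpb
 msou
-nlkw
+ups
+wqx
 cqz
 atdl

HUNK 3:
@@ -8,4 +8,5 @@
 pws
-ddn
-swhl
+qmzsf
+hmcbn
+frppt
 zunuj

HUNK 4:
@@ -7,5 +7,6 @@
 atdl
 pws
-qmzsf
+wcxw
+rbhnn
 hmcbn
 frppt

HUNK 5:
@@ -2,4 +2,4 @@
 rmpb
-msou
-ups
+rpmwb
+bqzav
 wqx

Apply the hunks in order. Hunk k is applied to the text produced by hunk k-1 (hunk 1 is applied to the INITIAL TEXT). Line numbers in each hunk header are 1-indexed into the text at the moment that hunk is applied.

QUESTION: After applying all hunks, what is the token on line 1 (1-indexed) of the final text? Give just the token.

Answer: wpdpt

Derivation:
Hunk 1: at line 5 remove [xcy,jfux] add [pws] -> 10 lines: wpdpt rmpb msou nlkw cqz atdl pws ddn swhl zunuj
Hunk 2: at line 2 remove [nlkw] add [ups,wqx] -> 11 lines: wpdpt rmpb msou ups wqx cqz atdl pws ddn swhl zunuj
Hunk 3: at line 8 remove [ddn,swhl] add [qmzsf,hmcbn,frppt] -> 12 lines: wpdpt rmpb msou ups wqx cqz atdl pws qmzsf hmcbn frppt zunuj
Hunk 4: at line 7 remove [qmzsf] add [wcxw,rbhnn] -> 13 lines: wpdpt rmpb msou ups wqx cqz atdl pws wcxw rbhnn hmcbn frppt zunuj
Hunk 5: at line 2 remove [msou,ups] add [rpmwb,bqzav] -> 13 lines: wpdpt rmpb rpmwb bqzav wqx cqz atdl pws wcxw rbhnn hmcbn frppt zunuj
Final line 1: wpdpt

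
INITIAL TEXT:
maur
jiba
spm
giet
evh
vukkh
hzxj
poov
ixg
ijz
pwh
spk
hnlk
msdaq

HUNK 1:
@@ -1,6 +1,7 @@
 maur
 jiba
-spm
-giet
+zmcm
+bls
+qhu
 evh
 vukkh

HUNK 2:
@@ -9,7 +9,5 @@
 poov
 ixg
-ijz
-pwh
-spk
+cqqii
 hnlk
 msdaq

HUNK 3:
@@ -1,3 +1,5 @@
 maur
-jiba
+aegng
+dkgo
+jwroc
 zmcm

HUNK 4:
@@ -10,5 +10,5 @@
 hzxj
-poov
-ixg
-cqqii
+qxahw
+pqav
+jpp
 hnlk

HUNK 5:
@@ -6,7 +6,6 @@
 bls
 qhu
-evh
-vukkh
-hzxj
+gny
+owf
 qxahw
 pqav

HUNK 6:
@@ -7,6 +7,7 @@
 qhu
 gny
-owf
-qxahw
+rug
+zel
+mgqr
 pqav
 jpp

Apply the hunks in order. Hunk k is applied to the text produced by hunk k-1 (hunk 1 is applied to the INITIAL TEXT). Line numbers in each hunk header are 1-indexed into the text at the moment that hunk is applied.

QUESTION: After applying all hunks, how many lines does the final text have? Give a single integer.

Hunk 1: at line 1 remove [spm,giet] add [zmcm,bls,qhu] -> 15 lines: maur jiba zmcm bls qhu evh vukkh hzxj poov ixg ijz pwh spk hnlk msdaq
Hunk 2: at line 9 remove [ijz,pwh,spk] add [cqqii] -> 13 lines: maur jiba zmcm bls qhu evh vukkh hzxj poov ixg cqqii hnlk msdaq
Hunk 3: at line 1 remove [jiba] add [aegng,dkgo,jwroc] -> 15 lines: maur aegng dkgo jwroc zmcm bls qhu evh vukkh hzxj poov ixg cqqii hnlk msdaq
Hunk 4: at line 10 remove [poov,ixg,cqqii] add [qxahw,pqav,jpp] -> 15 lines: maur aegng dkgo jwroc zmcm bls qhu evh vukkh hzxj qxahw pqav jpp hnlk msdaq
Hunk 5: at line 6 remove [evh,vukkh,hzxj] add [gny,owf] -> 14 lines: maur aegng dkgo jwroc zmcm bls qhu gny owf qxahw pqav jpp hnlk msdaq
Hunk 6: at line 7 remove [owf,qxahw] add [rug,zel,mgqr] -> 15 lines: maur aegng dkgo jwroc zmcm bls qhu gny rug zel mgqr pqav jpp hnlk msdaq
Final line count: 15

Answer: 15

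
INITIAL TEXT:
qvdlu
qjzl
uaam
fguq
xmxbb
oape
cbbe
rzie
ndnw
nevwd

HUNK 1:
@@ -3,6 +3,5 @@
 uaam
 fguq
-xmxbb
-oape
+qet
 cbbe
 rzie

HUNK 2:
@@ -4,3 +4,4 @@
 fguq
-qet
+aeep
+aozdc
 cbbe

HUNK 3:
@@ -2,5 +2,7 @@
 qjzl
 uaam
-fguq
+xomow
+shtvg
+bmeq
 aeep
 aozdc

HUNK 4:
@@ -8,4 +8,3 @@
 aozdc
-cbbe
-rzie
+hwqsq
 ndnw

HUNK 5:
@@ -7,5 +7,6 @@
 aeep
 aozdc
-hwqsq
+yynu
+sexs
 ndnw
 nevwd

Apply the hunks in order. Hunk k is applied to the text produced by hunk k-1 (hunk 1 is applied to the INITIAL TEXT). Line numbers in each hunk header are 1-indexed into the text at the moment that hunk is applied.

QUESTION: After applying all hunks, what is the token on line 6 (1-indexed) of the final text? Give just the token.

Hunk 1: at line 3 remove [xmxbb,oape] add [qet] -> 9 lines: qvdlu qjzl uaam fguq qet cbbe rzie ndnw nevwd
Hunk 2: at line 4 remove [qet] add [aeep,aozdc] -> 10 lines: qvdlu qjzl uaam fguq aeep aozdc cbbe rzie ndnw nevwd
Hunk 3: at line 2 remove [fguq] add [xomow,shtvg,bmeq] -> 12 lines: qvdlu qjzl uaam xomow shtvg bmeq aeep aozdc cbbe rzie ndnw nevwd
Hunk 4: at line 8 remove [cbbe,rzie] add [hwqsq] -> 11 lines: qvdlu qjzl uaam xomow shtvg bmeq aeep aozdc hwqsq ndnw nevwd
Hunk 5: at line 7 remove [hwqsq] add [yynu,sexs] -> 12 lines: qvdlu qjzl uaam xomow shtvg bmeq aeep aozdc yynu sexs ndnw nevwd
Final line 6: bmeq

Answer: bmeq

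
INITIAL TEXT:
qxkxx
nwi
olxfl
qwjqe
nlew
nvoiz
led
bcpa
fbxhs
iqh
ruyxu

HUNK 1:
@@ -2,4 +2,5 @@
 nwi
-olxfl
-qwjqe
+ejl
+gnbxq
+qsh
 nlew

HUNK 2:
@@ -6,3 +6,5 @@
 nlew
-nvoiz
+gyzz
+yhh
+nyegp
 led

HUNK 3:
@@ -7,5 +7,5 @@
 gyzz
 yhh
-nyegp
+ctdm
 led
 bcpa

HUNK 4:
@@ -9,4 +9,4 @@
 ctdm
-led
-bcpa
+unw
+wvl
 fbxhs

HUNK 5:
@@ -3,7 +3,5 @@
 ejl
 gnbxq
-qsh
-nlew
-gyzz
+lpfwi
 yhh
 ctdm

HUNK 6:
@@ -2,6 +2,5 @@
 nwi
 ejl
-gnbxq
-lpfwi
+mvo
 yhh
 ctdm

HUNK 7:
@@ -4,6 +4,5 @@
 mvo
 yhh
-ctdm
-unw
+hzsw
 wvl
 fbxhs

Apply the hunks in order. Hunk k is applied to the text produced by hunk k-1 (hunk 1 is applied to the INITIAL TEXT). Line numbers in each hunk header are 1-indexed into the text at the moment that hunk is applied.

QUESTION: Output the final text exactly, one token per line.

Hunk 1: at line 2 remove [olxfl,qwjqe] add [ejl,gnbxq,qsh] -> 12 lines: qxkxx nwi ejl gnbxq qsh nlew nvoiz led bcpa fbxhs iqh ruyxu
Hunk 2: at line 6 remove [nvoiz] add [gyzz,yhh,nyegp] -> 14 lines: qxkxx nwi ejl gnbxq qsh nlew gyzz yhh nyegp led bcpa fbxhs iqh ruyxu
Hunk 3: at line 7 remove [nyegp] add [ctdm] -> 14 lines: qxkxx nwi ejl gnbxq qsh nlew gyzz yhh ctdm led bcpa fbxhs iqh ruyxu
Hunk 4: at line 9 remove [led,bcpa] add [unw,wvl] -> 14 lines: qxkxx nwi ejl gnbxq qsh nlew gyzz yhh ctdm unw wvl fbxhs iqh ruyxu
Hunk 5: at line 3 remove [qsh,nlew,gyzz] add [lpfwi] -> 12 lines: qxkxx nwi ejl gnbxq lpfwi yhh ctdm unw wvl fbxhs iqh ruyxu
Hunk 6: at line 2 remove [gnbxq,lpfwi] add [mvo] -> 11 lines: qxkxx nwi ejl mvo yhh ctdm unw wvl fbxhs iqh ruyxu
Hunk 7: at line 4 remove [ctdm,unw] add [hzsw] -> 10 lines: qxkxx nwi ejl mvo yhh hzsw wvl fbxhs iqh ruyxu

Answer: qxkxx
nwi
ejl
mvo
yhh
hzsw
wvl
fbxhs
iqh
ruyxu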